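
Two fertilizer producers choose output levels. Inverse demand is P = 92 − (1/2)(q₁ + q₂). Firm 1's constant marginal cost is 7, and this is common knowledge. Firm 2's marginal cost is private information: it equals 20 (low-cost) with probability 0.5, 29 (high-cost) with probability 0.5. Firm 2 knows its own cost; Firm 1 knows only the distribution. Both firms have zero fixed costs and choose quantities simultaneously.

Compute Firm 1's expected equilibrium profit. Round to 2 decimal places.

Type-c best response for Firm 2: q₂(c) = (92 − c) − q₁/2.
Firm 1 maximizes expected profit; its first-order condition is 92 − q₁ − (1/2)E[q₂] − 7 = 0.
Substituting E[q₂] and solving: E[c₂] = 24.5, so q₁ = (92 − 2·7 + 24.5)/(3/2) = 68.3333.
E[P] = 92 − (1/2)·(q₁ + E[q₂]) = 41.1667; Firm 1's expected profit = (E[P] − 7)·q₁ = (41.1667 − 7)·68.3333 = 2334.72.

2334.72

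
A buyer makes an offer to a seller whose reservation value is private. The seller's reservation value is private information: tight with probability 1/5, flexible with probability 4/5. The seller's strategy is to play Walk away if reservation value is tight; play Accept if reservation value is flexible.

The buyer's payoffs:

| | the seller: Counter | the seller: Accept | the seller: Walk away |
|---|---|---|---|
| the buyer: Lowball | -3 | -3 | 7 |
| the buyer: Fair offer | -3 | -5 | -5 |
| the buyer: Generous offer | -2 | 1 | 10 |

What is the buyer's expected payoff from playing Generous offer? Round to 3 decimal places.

E[Generous offer] = 1/5·10 + 4/5·1 = 2 + 4/5 = 14/5

2.800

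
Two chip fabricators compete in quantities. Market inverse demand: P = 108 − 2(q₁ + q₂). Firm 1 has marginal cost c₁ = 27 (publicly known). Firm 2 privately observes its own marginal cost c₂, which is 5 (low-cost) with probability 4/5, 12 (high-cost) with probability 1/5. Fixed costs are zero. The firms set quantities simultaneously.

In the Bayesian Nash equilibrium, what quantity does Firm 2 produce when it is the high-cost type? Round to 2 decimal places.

18.97

Firm 2 with cost c maximizes (108 − 2(q₁+q₂) − c)·q₂, giving q₂(c) = (108 − c − 2q₁)/4.
E[c₂] = 4/5·5 + 1/5·12 = 6.4
Firm 1's FOC against E[q₂] yields q₁ = (108 − 2·27 + E[c₂])/6 = (108 − 54 + 6.4)/6 = 10.0667.
q₂(high-cost) = (108 − 12 − 2·10.0667)/4 = 18.9667.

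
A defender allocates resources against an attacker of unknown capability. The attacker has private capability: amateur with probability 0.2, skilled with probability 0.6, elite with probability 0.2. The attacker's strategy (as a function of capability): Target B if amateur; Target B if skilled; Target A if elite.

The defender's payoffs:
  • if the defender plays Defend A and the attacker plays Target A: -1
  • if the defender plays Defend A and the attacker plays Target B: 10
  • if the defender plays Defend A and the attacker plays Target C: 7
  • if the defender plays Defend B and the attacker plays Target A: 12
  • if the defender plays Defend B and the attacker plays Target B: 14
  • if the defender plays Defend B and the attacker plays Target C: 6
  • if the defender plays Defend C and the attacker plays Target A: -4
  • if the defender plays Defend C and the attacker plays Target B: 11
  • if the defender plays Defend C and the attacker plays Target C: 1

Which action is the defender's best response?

Defend B

E[Defend A] = 0.2·(10) + 0.6·(10) + 0.2·(-1) = 7.8
E[Defend B] = 0.2·(14) + 0.6·(14) + 0.2·(12) = 13.6
E[Defend C] = 0.2·(11) + 0.6·(11) + 0.2·(-4) = 8
Best response: Defend B (13.6 is the largest).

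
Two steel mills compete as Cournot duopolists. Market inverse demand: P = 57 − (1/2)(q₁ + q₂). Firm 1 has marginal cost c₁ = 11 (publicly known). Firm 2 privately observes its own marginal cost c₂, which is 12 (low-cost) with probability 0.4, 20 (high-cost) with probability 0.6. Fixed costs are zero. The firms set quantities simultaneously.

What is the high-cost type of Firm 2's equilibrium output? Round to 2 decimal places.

19.73

Each type of Firm 2 best-responds to q₁; Firm 1 best-responds to the expected q₂ over Firm 2's types.
Firm 2 with cost c maximizes (57 − (1/2)(q₁+q₂) − c)·q₂, giving q₂(c) = (57 − c − (1/2)q₁).
E[c₂] = 0.4·12 + 0.6·20 = 16.8
Firm 1's FOC against E[q₂] yields q₁ = (57 − 2·11 + E[c₂])/(3/2) = (57 − 22 + 16.8)/(3/2) = 34.5333.
q₂(high-cost) = (57 − 20 − (1/2)·34.5333) = 19.7333.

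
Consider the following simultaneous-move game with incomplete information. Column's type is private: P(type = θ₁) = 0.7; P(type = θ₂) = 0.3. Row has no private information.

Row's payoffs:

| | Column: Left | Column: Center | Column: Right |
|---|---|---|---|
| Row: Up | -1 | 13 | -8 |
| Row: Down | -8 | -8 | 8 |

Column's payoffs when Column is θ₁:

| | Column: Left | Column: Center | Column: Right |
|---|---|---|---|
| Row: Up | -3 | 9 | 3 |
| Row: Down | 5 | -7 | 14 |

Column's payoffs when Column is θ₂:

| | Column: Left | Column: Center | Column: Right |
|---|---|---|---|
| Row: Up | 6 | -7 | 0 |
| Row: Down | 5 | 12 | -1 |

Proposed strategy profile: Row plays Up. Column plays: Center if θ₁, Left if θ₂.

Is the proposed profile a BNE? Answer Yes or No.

A profile is a BNE iff every type of every player is best-responding given beliefs about the other side.
Row plays Up: E[Up] = 0.7·(13) + 0.3·(-1) = 8.8; E[Down] = -8. Best-responding. ✓
Column (type θ₁), facing Up: Left gives -3, Center gives 9, Right gives 3. Proposed Center is best. ✓
Column (type θ₂), facing Up: Left gives 6, Center gives -7, Right gives 0. Proposed Left is best. ✓

Yes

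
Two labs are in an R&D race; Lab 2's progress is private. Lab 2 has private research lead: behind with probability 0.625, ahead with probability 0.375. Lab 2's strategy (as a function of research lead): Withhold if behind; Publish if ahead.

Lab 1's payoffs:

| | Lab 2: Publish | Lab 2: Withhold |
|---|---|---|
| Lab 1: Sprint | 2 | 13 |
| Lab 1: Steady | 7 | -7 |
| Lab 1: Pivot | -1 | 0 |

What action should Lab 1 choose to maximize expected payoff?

Sprint

E[Sprint] = 0.625·(13) + 0.375·(2) = 8.875
E[Steady] = 0.625·(-7) + 0.375·(7) = -1.75
E[Pivot] = 0.625·(0) + 0.375·(-1) = -0.375
Best response: Sprint (8.875 is the largest).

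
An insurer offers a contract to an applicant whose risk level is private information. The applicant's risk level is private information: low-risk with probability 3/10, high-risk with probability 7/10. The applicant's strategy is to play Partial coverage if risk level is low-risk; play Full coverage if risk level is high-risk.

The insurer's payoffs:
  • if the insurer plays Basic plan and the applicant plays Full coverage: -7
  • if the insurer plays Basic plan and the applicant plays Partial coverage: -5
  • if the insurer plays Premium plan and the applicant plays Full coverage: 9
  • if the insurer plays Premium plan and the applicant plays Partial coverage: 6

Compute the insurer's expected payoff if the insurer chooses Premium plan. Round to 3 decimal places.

8.100

E[Premium plan] = 3/10·6 + 7/10·9 = 9/5 + 63/10 = 81/10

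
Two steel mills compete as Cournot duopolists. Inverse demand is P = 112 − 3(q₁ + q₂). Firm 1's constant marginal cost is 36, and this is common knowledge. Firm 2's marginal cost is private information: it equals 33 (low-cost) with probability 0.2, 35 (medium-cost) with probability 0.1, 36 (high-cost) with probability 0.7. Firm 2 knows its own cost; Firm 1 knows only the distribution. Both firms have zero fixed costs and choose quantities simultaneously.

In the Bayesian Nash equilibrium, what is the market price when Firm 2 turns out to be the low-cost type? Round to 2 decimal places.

Type-c best response for Firm 2: q₂(c) = (112 − c)/6 − q₁/2.
Firm 1 maximizes expected profit; its first-order condition is 112 − 6q₁ − 3E[q₂] − 36 = 0.
Substituting E[q₂] and solving: E[c₂] = 35.3, so q₁ = (112 − 2·36 + 35.3)/9 = 8.36667.
q₂(low-cost) = 8.98333, so P = 112 − 3·(8.36667 + 8.98333) = 59.95.

59.95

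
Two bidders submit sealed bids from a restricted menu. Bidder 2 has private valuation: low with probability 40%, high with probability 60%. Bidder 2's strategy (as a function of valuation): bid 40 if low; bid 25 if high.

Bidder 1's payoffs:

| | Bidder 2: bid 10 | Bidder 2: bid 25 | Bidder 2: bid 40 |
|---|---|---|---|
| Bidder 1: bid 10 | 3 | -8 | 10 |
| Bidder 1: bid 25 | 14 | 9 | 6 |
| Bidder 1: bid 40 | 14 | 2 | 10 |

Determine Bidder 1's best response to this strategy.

Compute Bidder 1's expected payoff for each action, taking the expectation over Bidder 2's type.
E[bid 10] = 0.4·(10) + 0.6·(-8) = -0.8
E[bid 25] = 0.4·(6) + 0.6·(9) = 7.8
E[bid 40] = 0.4·(10) + 0.6·(2) = 5.2
Best response: bid 25 (7.8 is the largest).

bid 25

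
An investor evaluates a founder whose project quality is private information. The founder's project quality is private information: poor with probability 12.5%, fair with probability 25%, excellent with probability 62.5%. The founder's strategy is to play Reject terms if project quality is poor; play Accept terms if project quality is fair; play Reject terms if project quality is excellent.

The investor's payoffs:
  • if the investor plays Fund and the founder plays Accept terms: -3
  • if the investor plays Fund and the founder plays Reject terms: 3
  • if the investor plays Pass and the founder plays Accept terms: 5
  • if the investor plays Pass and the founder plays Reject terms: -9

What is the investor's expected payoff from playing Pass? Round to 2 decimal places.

Take the expectation over the founder's project quality, weighting each type's action by its prior probability.
E[Pass] = 0.125·(-9) + 0.25·5 + 0.625·(-9) = (-1.125) + 1.25 + (-5.625) = -5.5

-5.50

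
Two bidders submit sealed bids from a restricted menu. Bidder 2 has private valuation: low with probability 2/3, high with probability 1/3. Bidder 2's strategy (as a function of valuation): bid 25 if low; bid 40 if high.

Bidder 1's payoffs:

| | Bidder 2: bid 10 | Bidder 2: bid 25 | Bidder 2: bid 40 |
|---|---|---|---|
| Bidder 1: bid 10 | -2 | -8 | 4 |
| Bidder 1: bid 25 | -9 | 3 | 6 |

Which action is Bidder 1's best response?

E[bid 10] = 2/3·(-8) + 1/3·(4) = -4
E[bid 25] = 2/3·(3) + 1/3·(6) = 4
Best response: bid 25 (4 is the largest).

bid 25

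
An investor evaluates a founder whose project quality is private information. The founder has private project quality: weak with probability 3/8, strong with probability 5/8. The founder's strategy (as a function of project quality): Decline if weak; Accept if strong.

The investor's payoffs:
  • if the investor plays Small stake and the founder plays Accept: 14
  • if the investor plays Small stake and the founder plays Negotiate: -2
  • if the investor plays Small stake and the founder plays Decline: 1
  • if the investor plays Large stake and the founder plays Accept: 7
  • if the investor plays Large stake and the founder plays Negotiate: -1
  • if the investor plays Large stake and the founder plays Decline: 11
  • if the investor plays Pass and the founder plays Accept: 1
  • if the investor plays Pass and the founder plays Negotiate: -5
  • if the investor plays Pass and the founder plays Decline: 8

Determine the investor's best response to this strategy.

Small stake

Compute the investor's expected payoff for each action, taking the expectation over the founder's type.
E[Small stake] = 3/8·(1) + 5/8·(14) = 73/8
E[Large stake] = 3/8·(11) + 5/8·(7) = 17/2
E[Pass] = 3/8·(8) + 5/8·(1) = 29/8
Best response: Small stake (73/8 is the largest).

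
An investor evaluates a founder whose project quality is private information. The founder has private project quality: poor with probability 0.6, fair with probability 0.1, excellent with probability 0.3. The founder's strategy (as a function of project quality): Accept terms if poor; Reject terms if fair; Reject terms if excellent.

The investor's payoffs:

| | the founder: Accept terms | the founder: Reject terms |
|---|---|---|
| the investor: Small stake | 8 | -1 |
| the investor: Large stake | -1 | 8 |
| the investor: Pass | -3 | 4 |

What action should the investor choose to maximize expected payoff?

Compute the investor's expected payoff for each action, taking the expectation over the founder's type.
E[Small stake] = 0.6·(8) + 0.1·(-1) + 0.3·(-1) = 4.4
E[Large stake] = 0.6·(-1) + 0.1·(8) + 0.3·(8) = 2.6
E[Pass] = 0.6·(-3) + 0.1·(4) + 0.3·(4) = -0.2
Best response: Small stake (4.4 is the largest).

Small stake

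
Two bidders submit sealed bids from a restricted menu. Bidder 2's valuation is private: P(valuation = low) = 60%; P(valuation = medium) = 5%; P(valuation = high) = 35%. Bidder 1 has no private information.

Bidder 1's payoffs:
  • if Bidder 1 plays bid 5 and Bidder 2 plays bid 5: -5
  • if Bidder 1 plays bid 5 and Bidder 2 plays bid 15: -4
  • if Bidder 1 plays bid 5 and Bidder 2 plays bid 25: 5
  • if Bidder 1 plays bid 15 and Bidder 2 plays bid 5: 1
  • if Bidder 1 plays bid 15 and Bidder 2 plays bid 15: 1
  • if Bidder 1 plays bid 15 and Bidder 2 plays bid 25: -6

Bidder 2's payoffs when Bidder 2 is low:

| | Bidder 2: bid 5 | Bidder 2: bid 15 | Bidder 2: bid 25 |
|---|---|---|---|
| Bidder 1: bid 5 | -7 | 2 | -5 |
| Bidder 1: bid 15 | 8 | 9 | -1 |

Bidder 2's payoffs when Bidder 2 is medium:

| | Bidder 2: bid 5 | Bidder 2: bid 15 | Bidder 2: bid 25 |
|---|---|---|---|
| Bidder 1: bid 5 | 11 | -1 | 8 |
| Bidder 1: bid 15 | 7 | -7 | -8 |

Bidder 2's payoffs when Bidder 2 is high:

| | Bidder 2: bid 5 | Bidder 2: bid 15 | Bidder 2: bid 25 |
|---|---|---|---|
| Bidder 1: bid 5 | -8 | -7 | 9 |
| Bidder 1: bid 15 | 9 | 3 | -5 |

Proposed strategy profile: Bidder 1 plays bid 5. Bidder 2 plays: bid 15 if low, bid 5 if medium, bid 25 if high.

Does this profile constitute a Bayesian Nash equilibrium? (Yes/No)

Bidder 1 plays bid 5: E[bid 5] = 0.6·(-4) + 0.05·(-5) + 0.35·(5) = -0.9; E[bid 15] = -1.45. Best-responding. ✓
Bidder 2 (valuation low), facing bid 5: bid 5 gives -7, bid 15 gives 2, bid 25 gives -5. Proposed bid 15 is best. ✓
Bidder 2 (valuation medium), facing bid 5: bid 5 gives 11, bid 15 gives -1, bid 25 gives 8. Proposed bid 5 is best. ✓
Bidder 2 (valuation high), facing bid 5: bid 5 gives -8, bid 15 gives -7, bid 25 gives 9. Proposed bid 25 is best. ✓

Yes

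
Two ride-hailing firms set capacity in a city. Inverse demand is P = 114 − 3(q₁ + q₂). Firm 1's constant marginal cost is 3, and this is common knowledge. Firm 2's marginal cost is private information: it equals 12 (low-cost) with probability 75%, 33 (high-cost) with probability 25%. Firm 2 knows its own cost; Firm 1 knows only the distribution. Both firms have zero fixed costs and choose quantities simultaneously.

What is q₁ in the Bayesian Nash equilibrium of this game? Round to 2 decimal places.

13.92

Firm 2 with cost c maximizes (114 − 3(q₁+q₂) − c)·q₂, giving q₂(c) = (114 − c − 3q₁)/6.
E[c₂] = 0.75·12 + 0.25·33 = 17.25
Firm 1's FOC against E[q₂] yields q₁ = (114 − 2·3 + E[c₂])/9 = (114 − 6 + 17.25)/9 = 13.9167.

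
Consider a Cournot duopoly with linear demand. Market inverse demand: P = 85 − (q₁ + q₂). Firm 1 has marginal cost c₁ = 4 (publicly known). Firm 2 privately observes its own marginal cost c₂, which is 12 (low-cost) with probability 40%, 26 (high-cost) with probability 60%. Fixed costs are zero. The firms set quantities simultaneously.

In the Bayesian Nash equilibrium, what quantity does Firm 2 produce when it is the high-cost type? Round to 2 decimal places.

13.27

Each type of Firm 2 best-responds to q₁; Firm 1 best-responds to the expected q₂ over Firm 2's types.
Firm 2 with cost c maximizes (85 − (q₁+q₂) − c)·q₂, giving q₂(c) = (85 − c − q₁)/2.
E[c₂] = 0.4·12 + 0.6·26 = 20.4
Firm 1's FOC against E[q₂] yields q₁ = (85 − 2·4 + E[c₂])/3 = (85 − 8 + 20.4)/3 = 32.4667.
q₂(high-cost) = (85 − 26 − 32.4667)/2 = 13.2667.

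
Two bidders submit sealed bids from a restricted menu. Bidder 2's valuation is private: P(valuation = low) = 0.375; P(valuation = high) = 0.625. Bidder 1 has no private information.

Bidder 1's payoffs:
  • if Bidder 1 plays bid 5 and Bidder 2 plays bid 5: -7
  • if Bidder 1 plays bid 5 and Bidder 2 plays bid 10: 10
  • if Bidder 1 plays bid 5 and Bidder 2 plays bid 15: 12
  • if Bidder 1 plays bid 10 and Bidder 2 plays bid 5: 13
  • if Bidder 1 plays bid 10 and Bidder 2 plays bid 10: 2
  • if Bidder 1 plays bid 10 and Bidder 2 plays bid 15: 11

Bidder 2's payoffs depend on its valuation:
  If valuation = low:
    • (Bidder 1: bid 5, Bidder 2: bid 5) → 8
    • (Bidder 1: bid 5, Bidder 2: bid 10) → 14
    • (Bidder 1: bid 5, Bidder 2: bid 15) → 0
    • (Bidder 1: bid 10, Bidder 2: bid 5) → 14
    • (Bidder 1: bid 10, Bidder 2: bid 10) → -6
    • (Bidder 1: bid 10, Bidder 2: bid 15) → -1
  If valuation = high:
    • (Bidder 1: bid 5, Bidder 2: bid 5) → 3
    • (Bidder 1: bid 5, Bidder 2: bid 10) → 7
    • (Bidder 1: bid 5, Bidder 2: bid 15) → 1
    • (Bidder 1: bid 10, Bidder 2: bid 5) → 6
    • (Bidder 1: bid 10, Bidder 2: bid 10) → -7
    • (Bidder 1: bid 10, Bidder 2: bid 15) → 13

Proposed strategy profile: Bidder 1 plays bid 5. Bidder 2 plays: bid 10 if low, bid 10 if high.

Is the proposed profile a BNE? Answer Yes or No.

Bidder 1 plays bid 5: E[bid 5] = 0.375·(10) + 0.625·(10) = 10; E[bid 10] = 2. Best-responding. ✓
Bidder 2 (valuation low), facing bid 5: bid 5 gives 8, bid 10 gives 14, bid 15 gives 0. Proposed bid 10 is best. ✓
Bidder 2 (valuation high), facing bid 5: bid 5 gives 3, bid 10 gives 7, bid 15 gives 1. Proposed bid 10 is best. ✓

Yes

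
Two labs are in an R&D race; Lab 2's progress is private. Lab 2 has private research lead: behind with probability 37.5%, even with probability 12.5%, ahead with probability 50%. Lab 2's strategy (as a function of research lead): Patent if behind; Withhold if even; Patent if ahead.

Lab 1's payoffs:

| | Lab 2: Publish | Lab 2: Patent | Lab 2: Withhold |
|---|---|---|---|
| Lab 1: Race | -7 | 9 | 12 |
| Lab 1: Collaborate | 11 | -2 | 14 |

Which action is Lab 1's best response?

Race

E[Race] = 0.375·(9) + 0.125·(12) + 0.5·(9) = 9.375
E[Collaborate] = 0.375·(-2) + 0.125·(14) + 0.5·(-2) = 0
Best response: Race (9.375 is the largest).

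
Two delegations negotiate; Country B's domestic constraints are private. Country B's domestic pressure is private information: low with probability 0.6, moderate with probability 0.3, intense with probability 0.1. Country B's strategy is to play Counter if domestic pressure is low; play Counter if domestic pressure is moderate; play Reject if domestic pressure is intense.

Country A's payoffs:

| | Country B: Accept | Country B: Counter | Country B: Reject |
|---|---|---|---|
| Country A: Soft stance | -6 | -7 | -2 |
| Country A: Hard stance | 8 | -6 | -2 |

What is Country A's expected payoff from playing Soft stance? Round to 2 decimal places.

-6.50

E[Soft stance] = 0.6·(-7) + 0.3·(-7) + 0.1·(-2) = (-4.2) + (-2.1) + (-0.2) = -6.5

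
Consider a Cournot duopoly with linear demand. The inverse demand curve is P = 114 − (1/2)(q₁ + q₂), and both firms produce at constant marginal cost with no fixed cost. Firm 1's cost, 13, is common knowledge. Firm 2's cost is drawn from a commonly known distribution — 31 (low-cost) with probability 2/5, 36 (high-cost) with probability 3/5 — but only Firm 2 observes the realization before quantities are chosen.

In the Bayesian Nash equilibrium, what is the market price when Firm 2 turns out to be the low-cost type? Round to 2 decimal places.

Type-c best response for Firm 2: q₂(c) = (114 − c) − q₁/2.
Firm 1 maximizes expected profit; its first-order condition is 114 − q₁ − (1/2)E[q₂] − 13 = 0.
Substituting E[q₂] and solving: E[c₂] = 34, so q₁ = (114 − 2·13 + 34)/(3/2) = 81.3333.
q₂(low-cost) = 42.3333, so P = 114 − (1/2)·(81.3333 + 42.3333) = 52.1667.

52.17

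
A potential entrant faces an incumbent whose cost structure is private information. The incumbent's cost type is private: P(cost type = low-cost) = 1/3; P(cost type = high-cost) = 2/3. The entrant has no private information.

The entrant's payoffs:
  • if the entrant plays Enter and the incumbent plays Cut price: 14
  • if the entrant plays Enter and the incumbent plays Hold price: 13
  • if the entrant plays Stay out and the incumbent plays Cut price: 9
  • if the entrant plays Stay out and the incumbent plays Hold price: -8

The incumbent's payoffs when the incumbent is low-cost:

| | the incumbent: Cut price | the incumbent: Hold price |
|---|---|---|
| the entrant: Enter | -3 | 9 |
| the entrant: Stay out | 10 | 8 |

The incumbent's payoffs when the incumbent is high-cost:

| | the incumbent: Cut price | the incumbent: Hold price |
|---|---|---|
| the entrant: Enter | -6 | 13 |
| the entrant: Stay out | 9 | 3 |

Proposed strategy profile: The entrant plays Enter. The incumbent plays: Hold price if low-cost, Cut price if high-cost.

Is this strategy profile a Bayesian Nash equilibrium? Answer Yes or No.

A profile is a BNE iff every type of every player is best-responding given beliefs about the other side.
The entrant plays Enter: E[Enter] = 1/3·(13) + 2/3·(14) = 41/3; E[Stay out] = 10/3. Best-responding. ✓
The incumbent (cost type low-cost), facing Enter: Cut price gives -3, Hold price gives 9. Proposed Hold price is best. ✓
The incumbent (cost type high-cost), facing Enter: Cut price gives -6, Hold price gives 13. Proposed Cut price is not best — profitable deviation exists. ✗

No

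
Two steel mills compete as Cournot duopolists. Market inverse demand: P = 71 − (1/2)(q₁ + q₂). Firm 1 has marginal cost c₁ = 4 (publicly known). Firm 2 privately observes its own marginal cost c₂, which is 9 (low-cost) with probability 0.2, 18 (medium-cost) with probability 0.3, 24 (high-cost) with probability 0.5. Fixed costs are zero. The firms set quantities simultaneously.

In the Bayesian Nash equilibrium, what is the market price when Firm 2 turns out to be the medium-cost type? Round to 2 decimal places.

30.80

Type-c best response for Firm 2: q₂(c) = (71 − c) − q₁/2.
Firm 1 maximizes expected profit; its first-order condition is 71 − q₁ − (1/2)E[q₂] − 4 = 0.
Substituting E[q₂] and solving: E[c₂] = 19.2, so q₁ = (71 − 2·4 + 19.2)/(3/2) = 54.8.
q₂(medium-cost) = 25.6, so P = 71 − (1/2)·(54.8 + 25.6) = 30.8.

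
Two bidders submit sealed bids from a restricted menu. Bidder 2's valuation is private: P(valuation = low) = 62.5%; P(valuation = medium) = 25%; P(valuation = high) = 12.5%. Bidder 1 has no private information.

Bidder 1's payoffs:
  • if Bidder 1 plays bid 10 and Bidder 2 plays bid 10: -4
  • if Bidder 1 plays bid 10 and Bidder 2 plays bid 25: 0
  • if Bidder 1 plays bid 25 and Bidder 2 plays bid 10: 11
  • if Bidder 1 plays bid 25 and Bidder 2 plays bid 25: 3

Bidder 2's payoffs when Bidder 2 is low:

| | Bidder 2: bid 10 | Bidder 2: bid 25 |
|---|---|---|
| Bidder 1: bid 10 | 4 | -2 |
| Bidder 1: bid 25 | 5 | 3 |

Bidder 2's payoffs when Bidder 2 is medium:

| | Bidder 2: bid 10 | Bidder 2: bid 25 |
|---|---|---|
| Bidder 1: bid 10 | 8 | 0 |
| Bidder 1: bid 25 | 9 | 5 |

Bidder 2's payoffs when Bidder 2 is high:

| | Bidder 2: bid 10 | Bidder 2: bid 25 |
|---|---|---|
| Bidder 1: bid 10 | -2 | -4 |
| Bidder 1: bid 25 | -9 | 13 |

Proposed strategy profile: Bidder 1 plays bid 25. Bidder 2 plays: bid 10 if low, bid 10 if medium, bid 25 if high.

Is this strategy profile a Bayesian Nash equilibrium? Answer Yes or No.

Bidder 1 plays bid 25: E[bid 25] = 0.625·(11) + 0.25·(11) + 0.125·(3) = 10; E[bid 10] = -3.5. Best-responding. ✓
Bidder 2 (valuation low), facing bid 25: bid 10 gives 5, bid 25 gives 3. Proposed bid 10 is best. ✓
Bidder 2 (valuation medium), facing bid 25: bid 10 gives 9, bid 25 gives 5. Proposed bid 10 is best. ✓
Bidder 2 (valuation high), facing bid 25: bid 10 gives -9, bid 25 gives 13. Proposed bid 25 is best. ✓

Yes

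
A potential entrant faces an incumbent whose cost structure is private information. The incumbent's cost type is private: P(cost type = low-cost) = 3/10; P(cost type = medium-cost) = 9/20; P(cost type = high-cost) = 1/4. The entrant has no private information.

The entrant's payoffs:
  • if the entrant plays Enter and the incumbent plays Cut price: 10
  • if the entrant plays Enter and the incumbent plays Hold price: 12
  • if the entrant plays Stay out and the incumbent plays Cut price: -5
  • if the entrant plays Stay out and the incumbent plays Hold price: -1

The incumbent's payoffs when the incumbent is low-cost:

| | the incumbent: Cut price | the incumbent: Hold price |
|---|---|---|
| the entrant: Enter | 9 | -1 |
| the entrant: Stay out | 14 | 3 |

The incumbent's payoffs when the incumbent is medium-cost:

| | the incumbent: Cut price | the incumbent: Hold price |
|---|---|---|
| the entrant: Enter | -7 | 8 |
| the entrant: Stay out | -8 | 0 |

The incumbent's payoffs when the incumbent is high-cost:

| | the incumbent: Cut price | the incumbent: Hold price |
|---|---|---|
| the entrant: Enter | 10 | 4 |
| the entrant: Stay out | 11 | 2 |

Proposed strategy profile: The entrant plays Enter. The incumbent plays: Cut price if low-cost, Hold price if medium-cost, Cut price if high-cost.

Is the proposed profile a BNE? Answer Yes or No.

The entrant plays Enter: E[Enter] = 3/10·(10) + 9/20·(12) + 1/4·(10) = 109/10; E[Stay out] = -16/5. Best-responding. ✓
The incumbent (cost type low-cost), facing Enter: Cut price gives 9, Hold price gives -1. Proposed Cut price is best. ✓
The incumbent (cost type medium-cost), facing Enter: Cut price gives -7, Hold price gives 8. Proposed Hold price is best. ✓
The incumbent (cost type high-cost), facing Enter: Cut price gives 10, Hold price gives 4. Proposed Cut price is best. ✓

Yes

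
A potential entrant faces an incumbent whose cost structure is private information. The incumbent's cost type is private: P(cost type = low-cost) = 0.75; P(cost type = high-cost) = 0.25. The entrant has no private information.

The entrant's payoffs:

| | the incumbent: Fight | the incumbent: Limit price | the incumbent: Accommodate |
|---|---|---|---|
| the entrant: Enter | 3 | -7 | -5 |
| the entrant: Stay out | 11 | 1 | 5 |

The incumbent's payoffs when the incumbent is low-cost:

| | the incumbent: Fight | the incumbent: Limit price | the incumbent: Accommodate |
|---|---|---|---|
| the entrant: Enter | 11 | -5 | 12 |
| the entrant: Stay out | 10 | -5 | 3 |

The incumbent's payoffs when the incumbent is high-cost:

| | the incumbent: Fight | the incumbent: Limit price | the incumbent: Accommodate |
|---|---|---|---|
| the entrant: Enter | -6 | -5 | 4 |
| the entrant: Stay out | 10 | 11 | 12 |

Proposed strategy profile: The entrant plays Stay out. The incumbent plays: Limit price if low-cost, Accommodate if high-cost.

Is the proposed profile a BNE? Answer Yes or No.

The entrant plays Stay out: E[Stay out] = 0.75·(1) + 0.25·(5) = 2; E[Enter] = -6.5. Best-responding. ✓
The incumbent (cost type low-cost), facing Stay out: Fight gives 10, Limit price gives -5, Accommodate gives 3. Proposed Limit price is not best — profitable deviation exists. ✗
The incumbent (cost type high-cost), facing Stay out: Fight gives 10, Limit price gives 11, Accommodate gives 12. Proposed Accommodate is best. ✓

No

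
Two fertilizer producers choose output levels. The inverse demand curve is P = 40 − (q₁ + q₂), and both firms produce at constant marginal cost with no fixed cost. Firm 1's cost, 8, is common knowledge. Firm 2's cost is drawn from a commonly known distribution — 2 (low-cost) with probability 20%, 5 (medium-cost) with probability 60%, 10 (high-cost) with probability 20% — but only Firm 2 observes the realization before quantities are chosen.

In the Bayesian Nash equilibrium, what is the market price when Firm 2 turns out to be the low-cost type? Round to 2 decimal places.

Type-c best response for Firm 2: q₂(c) = (40 − c)/2 − q₁/2.
Firm 1 maximizes expected profit; its first-order condition is 40 − 2q₁ − E[q₂] − 8 = 0.
Substituting E[q₂] and solving: E[c₂] = 5.4, so q₁ = (40 − 2·8 + 5.4)/3 = 9.8.
q₂(low-cost) = 14.1, so P = 40 − (9.8 + 14.1) = 16.1.

16.10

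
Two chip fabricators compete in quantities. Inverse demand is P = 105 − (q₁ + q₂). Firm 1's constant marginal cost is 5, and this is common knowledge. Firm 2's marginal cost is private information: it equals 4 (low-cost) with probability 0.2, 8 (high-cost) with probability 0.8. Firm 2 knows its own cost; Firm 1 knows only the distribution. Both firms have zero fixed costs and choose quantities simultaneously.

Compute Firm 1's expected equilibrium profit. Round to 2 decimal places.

Type-c best response for Firm 2: q₂(c) = (105 − c)/2 − q₁/2.
Firm 1 maximizes expected profit; its first-order condition is 105 − 2q₁ − E[q₂] − 5 = 0.
Substituting E[q₂] and solving: E[c₂] = 7.2, so q₁ = (105 − 2·5 + 7.2)/3 = 34.0667.
E[P] = 105 − (q₁ + E[q₂]) = 39.0667; Firm 1's expected profit = (E[P] − 5)·q₁ = (39.0667 − 5)·34.0667 = 1160.54.

1160.54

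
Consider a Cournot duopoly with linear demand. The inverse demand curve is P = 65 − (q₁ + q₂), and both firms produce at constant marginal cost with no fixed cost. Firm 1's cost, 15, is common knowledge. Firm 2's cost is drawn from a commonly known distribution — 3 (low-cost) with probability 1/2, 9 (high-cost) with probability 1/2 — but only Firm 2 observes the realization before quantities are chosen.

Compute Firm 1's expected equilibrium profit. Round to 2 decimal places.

186.78

Type-c best response for Firm 2: q₂(c) = (65 − c)/2 − q₁/2.
Firm 1 maximizes expected profit; its first-order condition is 65 − 2q₁ − E[q₂] − 15 = 0.
Substituting E[q₂] and solving: E[c₂] = 6, so q₁ = (65 − 2·15 + 6)/3 = 13.6667.
E[P] = 65 − (q₁ + E[q₂]) = 28.6667; Firm 1's expected profit = (E[P] − 15)·q₁ = (28.6667 − 15)·13.6667 = 186.778.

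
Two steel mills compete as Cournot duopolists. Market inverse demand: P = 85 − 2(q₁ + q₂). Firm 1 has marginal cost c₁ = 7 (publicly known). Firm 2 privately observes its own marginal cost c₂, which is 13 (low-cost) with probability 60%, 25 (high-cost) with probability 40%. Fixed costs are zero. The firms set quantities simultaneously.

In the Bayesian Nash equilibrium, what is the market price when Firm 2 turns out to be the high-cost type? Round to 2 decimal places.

Firm 2 with cost c maximizes (85 − 2(q₁+q₂) − c)·q₂, giving q₂(c) = (85 − c − 2q₁)/4.
E[c₂] = 0.6·13 + 0.4·25 = 17.8
Firm 1's FOC against E[q₂] yields q₁ = (85 − 2·7 + E[c₂])/6 = (85 − 14 + 17.8)/6 = 14.8.
q₂(high-cost) = 7.6, so P = 85 − 2·(14.8 + 7.6) = 40.2.

40.20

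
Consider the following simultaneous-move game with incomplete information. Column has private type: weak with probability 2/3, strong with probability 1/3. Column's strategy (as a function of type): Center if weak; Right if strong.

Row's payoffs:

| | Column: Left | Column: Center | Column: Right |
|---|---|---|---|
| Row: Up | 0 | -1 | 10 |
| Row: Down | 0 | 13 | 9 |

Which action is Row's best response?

Down

E[Up] = 2/3·(-1) + 1/3·(10) = 8/3
E[Down] = 2/3·(13) + 1/3·(9) = 35/3
Best response: Down (35/3 is the largest).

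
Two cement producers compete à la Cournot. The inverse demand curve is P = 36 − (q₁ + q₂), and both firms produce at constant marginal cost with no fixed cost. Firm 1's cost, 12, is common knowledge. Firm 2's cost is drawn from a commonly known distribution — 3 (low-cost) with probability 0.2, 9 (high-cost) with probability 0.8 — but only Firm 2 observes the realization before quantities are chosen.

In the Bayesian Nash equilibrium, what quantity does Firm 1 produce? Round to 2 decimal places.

Each type of Firm 2 best-responds to q₁; Firm 1 best-responds to the expected q₂ over Firm 2's types.
Firm 2 with cost c maximizes (36 − (q₁+q₂) − c)·q₂, giving q₂(c) = (36 − c − q₁)/2.
E[c₂] = 0.2·3 + 0.8·9 = 7.8
Firm 1's FOC against E[q₂] yields q₁ = (36 − 2·12 + E[c₂])/3 = (36 − 24 + 7.8)/3 = 6.6.

6.60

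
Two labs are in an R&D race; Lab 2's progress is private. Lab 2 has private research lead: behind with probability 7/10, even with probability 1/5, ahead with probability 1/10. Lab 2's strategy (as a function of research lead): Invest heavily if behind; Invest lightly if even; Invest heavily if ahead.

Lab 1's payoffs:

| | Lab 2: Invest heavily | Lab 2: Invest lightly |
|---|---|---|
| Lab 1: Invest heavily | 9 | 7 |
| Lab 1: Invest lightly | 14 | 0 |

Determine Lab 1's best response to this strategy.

E[Invest heavily] = 7/10·(9) + 1/5·(7) + 1/10·(9) = 43/5
E[Invest lightly] = 7/10·(14) + 1/5·(0) + 1/10·(14) = 56/5
Best response: Invest lightly (56/5 is the largest).

Invest lightly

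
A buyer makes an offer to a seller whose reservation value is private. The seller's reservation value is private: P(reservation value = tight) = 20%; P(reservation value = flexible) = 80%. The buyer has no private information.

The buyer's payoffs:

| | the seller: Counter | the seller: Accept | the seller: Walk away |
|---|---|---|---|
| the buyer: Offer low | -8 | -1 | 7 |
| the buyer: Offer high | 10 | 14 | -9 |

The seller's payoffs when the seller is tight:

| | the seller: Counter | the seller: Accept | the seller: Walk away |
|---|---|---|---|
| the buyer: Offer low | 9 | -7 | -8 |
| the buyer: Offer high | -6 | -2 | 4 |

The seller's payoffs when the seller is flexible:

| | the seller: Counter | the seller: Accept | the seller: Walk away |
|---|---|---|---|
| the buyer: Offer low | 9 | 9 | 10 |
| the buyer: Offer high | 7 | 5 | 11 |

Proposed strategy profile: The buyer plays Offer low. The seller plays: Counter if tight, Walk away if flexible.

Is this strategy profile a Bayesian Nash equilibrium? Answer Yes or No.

The buyer plays Offer low: E[Offer low] = 0.2·(-8) + 0.8·(7) = 4; E[Offer high] = -5.2. Best-responding. ✓
The seller (reservation value tight), facing Offer low: Counter gives 9, Accept gives -7, Walk away gives -8. Proposed Counter is best. ✓
The seller (reservation value flexible), facing Offer low: Counter gives 9, Accept gives 9, Walk away gives 10. Proposed Walk away is best. ✓

Yes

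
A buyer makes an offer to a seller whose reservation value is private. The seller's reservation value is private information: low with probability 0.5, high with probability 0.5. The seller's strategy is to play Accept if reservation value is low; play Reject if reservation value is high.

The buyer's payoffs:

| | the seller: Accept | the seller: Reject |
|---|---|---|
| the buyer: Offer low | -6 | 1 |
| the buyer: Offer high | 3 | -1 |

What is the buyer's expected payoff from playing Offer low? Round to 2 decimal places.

Take the expectation over the seller's reservation value, weighting each type's action by its prior probability.
E[Offer low] = 0.5·(-6) + 0.5·1 = (-3) + 0.5 = -2.5

-2.50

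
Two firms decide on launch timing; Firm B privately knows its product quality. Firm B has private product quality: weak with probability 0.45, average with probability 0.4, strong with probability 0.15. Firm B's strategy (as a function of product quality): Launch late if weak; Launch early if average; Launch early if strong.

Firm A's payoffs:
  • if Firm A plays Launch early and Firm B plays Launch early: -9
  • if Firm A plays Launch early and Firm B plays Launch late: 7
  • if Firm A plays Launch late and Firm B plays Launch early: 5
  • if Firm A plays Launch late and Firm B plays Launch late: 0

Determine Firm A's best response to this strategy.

Launch late

Compute Firm A's expected payoff for each action, taking the expectation over Firm B's type.
E[Launch early] = 0.45·(7) + 0.4·(-9) + 0.15·(-9) = -1.8
E[Launch late] = 0.45·(0) + 0.4·(5) + 0.15·(5) = 2.75
Best response: Launch late (2.75 is the largest).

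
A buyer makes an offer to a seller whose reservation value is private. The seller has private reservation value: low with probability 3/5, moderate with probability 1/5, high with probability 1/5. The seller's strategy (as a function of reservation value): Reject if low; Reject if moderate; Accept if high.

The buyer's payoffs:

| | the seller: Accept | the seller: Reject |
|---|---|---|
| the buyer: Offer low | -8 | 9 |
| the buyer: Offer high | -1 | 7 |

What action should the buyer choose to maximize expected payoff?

E[Offer low] = 3/5·(9) + 1/5·(9) + 1/5·(-8) = 28/5
E[Offer high] = 3/5·(7) + 1/5·(7) + 1/5·(-1) = 27/5
Best response: Offer low (28/5 is the largest).

Offer low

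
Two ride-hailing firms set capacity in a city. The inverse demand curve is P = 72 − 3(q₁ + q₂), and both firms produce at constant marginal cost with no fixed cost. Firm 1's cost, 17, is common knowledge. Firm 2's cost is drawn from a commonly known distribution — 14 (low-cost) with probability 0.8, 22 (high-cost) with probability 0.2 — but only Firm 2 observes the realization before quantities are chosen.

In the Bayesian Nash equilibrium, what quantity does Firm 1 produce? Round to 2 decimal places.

Firm 2 with cost c maximizes (72 − 3(q₁+q₂) − c)·q₂, giving q₂(c) = (72 − c − 3q₁)/6.
E[c₂] = 0.8·14 + 0.2·22 = 15.6
Firm 1's FOC against E[q₂] yields q₁ = (72 − 2·17 + E[c₂])/9 = (72 − 34 + 15.6)/9 = 5.95556.

5.96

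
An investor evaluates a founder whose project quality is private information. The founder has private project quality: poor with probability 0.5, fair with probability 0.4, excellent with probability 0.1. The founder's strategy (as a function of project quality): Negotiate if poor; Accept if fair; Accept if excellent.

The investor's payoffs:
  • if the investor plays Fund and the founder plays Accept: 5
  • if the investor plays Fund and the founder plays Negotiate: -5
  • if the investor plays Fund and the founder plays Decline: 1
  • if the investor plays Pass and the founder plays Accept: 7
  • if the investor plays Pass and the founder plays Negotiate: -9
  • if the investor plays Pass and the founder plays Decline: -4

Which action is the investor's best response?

E[Fund] = 0.5·(-5) + 0.4·(5) + 0.1·(5) = 0
E[Pass] = 0.5·(-9) + 0.4·(7) + 0.1·(7) = -1
Best response: Fund (0 is the largest).

Fund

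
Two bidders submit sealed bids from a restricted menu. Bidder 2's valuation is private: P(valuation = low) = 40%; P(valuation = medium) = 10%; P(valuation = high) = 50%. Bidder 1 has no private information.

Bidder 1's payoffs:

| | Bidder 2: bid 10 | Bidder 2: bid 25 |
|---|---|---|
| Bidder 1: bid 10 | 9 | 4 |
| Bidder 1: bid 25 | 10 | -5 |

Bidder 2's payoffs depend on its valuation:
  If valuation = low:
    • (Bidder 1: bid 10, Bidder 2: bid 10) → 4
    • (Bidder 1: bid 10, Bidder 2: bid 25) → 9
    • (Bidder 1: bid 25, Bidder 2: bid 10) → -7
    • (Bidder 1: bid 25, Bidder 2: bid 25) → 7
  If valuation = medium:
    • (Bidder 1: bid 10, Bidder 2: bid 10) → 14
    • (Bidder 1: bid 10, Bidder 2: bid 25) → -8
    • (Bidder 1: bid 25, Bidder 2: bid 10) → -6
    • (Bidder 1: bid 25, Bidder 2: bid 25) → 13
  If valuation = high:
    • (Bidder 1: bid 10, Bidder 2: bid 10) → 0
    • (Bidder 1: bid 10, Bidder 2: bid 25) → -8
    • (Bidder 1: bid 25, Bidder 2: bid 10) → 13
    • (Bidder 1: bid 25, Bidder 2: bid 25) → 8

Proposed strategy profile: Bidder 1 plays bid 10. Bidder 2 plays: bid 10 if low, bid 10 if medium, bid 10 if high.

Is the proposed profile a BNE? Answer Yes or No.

No

A profile is a BNE iff every type of every player is best-responding given beliefs about the other side.
Bidder 1 plays bid 10: E[bid 10] = 0.4·(9) + 0.1·(9) + 0.5·(9) = 9; E[bid 25] = 10. Not best-responding. ✗
Bidder 2 (valuation low), facing bid 10: bid 10 gives 4, bid 25 gives 9. Proposed bid 10 is not best — profitable deviation exists. ✗
Bidder 2 (valuation medium), facing bid 10: bid 10 gives 14, bid 25 gives -8. Proposed bid 10 is best. ✓
Bidder 2 (valuation high), facing bid 10: bid 10 gives 0, bid 25 gives -8. Proposed bid 10 is best. ✓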